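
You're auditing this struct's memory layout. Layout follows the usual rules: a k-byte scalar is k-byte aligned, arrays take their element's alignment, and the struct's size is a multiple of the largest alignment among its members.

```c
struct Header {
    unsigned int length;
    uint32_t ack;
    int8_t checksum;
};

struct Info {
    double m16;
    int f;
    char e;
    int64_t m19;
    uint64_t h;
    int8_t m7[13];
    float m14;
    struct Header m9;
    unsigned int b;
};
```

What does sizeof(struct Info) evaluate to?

Header: length at 0 (size 4, align 4) → ends 4; ack at 4 (size 4, align 4) → ends 8; checksum at 8 (size 1, align 1) → ends 9; tail pad 3 to reach multiple of 4; total 12 bytes, alignment 4
m16 at 0 (size 8, align 8) → ends 8
f at 8 (size 4, align 4) → ends 12
e at 12 (size 1, align 1) → ends 13
pad 3 to align 8 for m19
m19 at 16 (size 8, align 8) → ends 24
h at 24 (size 8, align 8) → ends 32
m7 at 32 (size 13, align 1) → ends 45
pad 3 to align 4 for m14
m14 at 48 (size 4, align 4) → ends 52
m9 at 52 (size 12, align 4) → ends 64
b at 64 (size 4, align 4) → ends 68
tail pad 4 to reach multiple of 8
total 72 bytes, alignment 8

72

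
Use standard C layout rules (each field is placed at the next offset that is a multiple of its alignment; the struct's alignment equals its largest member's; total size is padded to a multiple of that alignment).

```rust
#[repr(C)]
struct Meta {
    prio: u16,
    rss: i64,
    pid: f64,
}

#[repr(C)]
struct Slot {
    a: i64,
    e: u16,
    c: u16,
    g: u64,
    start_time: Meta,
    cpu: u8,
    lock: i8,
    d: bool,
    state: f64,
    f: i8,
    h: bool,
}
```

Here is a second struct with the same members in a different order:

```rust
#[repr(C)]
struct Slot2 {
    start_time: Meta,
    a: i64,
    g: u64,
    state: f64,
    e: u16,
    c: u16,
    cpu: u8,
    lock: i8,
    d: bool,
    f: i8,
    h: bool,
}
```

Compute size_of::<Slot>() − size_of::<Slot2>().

8

Meta: prio at 0 (size 2, align 2) → ends 2; pad 6 to align 8 for rss; rss at 8 (size 8, align 8) → ends 16; pid at 16 (size 8, align 8) → ends 24; total 24 bytes, alignment 8
a at 0 (size 8, align 8) → ends 8
e at 8 (size 2, align 2) → ends 10
c at 10 (size 2, align 2) → ends 12
pad 4 to align 8 for g
g at 16 (size 8, align 8) → ends 24
start_time at 24 (size 24, align 8) → ends 48
cpu at 48 (size 1, align 1) → ends 49
lock at 49 (size 1, align 1) → ends 50
d at 50 (size 1, align 1) → ends 51
pad 5 to align 8 for state
state at 56 (size 8, align 8) → ends 64
f at 64 (size 1, align 1) → ends 65
h at 65 (size 1, align 1) → ends 66
tail pad 6 to reach multiple of 8
total 72 bytes, alignment 8
— Slot2 —
start_time at 0 (size 24, align 8) → ends 24
a at 24 (size 8, align 8) → ends 32
g at 32 (size 8, align 8) → ends 40
state at 40 (size 8, align 8) → ends 48
e at 48 (size 2, align 2) → ends 50
c at 50 (size 2, align 2) → ends 52
cpu at 52 (size 1, align 1) → ends 53
lock at 53 (size 1, align 1) → ends 54
d at 54 (size 1, align 1) → ends 55
f at 55 (size 1, align 1) → ends 56
h at 56 (size 1, align 1) → ends 57
tail pad 7 to reach multiple of 8
total 64 bytes, alignment 8
72 − 64 = 8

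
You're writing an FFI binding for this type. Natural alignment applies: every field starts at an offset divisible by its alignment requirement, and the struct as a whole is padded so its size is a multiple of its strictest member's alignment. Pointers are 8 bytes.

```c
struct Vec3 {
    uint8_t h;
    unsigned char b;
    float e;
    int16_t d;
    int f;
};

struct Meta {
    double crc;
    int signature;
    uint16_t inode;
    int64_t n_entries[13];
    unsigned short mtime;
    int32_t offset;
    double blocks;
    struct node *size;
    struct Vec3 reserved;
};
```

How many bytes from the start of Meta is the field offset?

124

Vec3: @0: h [1B, align 1] → 1; @1: b [1B, align 1] → 2; +2 pad (align 4); @4: e [4B, align 4] → 8; @8: d [2B, align 2] → 10; +2 pad (align 4); @12: f [4B, align 4] → 16; size 16, align 4
@0: crc [8B, align 8] → 8
@8: signature [4B, align 4] → 12
@12: inode [2B, align 2] → 14
+2 pad (align 8)
@16: n_entries [104B, align 8] → 120
@120: mtime [2B, align 2] → 122
+2 pad (align 4)
@124: offset [4B, align 4] → 128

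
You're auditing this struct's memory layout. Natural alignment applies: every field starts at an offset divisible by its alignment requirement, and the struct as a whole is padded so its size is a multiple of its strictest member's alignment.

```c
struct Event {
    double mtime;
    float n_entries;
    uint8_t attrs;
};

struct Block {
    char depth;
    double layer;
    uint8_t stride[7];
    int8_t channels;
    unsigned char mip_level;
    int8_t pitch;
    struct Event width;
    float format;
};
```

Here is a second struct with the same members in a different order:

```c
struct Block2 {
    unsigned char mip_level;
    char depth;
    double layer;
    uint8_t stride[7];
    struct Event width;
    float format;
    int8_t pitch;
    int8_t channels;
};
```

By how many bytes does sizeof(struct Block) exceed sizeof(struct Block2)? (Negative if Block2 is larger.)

8

Event: @0: mtime [8B, align 8] → 8; @8: n_entries [4B, align 4] → 12; @12: attrs [1B, align 1] → 13; +3 tail pad (align 8); size 16, align 8
@0: depth [1B, align 1] → 1
+7 pad (align 8)
@8: layer [8B, align 8] → 16
@16: stride [7B, align 1] → 23
@23: channels [1B, align 1] → 24
@24: mip_level [1B, align 1] → 25
@25: pitch [1B, align 1] → 26
+6 pad (align 8)
@32: width [16B, align 8] → 48
@48: format [4B, align 4] → 52
+4 tail pad (align 8)
size 56, align 8
— Block2 —
@0: mip_level [1B, align 1] → 1
@1: depth [1B, align 1] → 2
+6 pad (align 8)
@8: layer [8B, align 8] → 16
@16: stride [7B, align 1] → 23
+1 pad (align 8)
@24: width [16B, align 8] → 40
@40: format [4B, align 4] → 44
@44: pitch [1B, align 1] → 45
@45: channels [1B, align 1] → 46
+2 tail pad (align 8)
size 48, align 8
56 − 48 = 8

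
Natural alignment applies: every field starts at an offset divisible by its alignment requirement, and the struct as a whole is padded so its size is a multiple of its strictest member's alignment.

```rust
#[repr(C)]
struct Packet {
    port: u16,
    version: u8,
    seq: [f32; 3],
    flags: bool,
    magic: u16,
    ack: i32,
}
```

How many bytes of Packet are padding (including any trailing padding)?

2

port at 0 (size 2, align 2) → ends 2
version at 2 (size 1, align 1) → ends 3
pad 1 to align 4 for seq
seq at 4 (size 12, align 4) → ends 16
flags at 16 (size 1, align 1) → ends 17
pad 1 to align 2 for magic
magic at 18 (size 2, align 2) → ends 20
ack at 20 (size 4, align 4) → ends 24
total 24 bytes, alignment 4
data bytes 22, size 24 → padding 2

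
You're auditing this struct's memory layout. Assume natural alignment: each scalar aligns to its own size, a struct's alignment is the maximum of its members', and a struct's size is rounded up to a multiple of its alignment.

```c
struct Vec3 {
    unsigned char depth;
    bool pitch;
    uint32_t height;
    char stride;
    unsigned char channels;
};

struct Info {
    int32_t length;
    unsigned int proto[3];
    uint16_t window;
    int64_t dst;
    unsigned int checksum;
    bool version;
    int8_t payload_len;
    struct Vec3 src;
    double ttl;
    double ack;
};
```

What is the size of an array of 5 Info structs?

360

Vec3: 0..1  depth  (1B, 1-aligned); 1..2  pitch  (1B, 1-aligned); 2..4  -- padding (2B); 4..8  height  (4B, 4-aligned); 8..9  stride  (1B, 1-aligned); 9..10  channels  (1B, 1-aligned); 10..12  -- tail padding (2B); sizeof = 12, alignof = 4
0..4  length  (4B, 4-aligned)
4..16  proto  (12B, 4-aligned)
16..18  window  (2B, 2-aligned)
18..24  -- padding (6B)
24..32  dst  (8B, 8-aligned)
32..36  checksum  (4B, 4-aligned)
36..37  version  (1B, 1-aligned)
37..38  payload_len  (1B, 1-aligned)
38..40  -- padding (2B)
40..52  src  (12B, 4-aligned)
52..56  -- padding (4B)
56..64  ttl  (8B, 8-aligned)
64..72  ack  (8B, 8-aligned)
sizeof = 72, alignof = 8
array of 5: 5 × 72 = 360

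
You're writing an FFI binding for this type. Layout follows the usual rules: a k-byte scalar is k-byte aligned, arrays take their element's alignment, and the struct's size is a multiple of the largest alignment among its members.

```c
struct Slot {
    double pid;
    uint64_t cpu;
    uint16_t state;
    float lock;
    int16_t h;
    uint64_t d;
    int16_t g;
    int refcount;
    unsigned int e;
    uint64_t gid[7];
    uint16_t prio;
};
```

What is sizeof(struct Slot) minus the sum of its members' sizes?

pid at 0 (size 8, align 8) → ends 8
cpu at 8 (size 8, align 8) → ends 16
state at 16 (size 2, align 2) → ends 18
pad 2 to align 4 for lock
lock at 20 (size 4, align 4) → ends 24
h at 24 (size 2, align 2) → ends 26
pad 6 to align 8 for d
d at 32 (size 8, align 8) → ends 40
g at 40 (size 2, align 2) → ends 42
pad 2 to align 4 for refcount
refcount at 44 (size 4, align 4) → ends 48
e at 48 (size 4, align 4) → ends 52
pad 4 to align 8 for gid
gid at 56 (size 56, align 8) → ends 112
prio at 112 (size 2, align 2) → ends 114
tail pad 6 to reach multiple of 8
total 120 bytes, alignment 8
data bytes 100, size 120 → padding 20

20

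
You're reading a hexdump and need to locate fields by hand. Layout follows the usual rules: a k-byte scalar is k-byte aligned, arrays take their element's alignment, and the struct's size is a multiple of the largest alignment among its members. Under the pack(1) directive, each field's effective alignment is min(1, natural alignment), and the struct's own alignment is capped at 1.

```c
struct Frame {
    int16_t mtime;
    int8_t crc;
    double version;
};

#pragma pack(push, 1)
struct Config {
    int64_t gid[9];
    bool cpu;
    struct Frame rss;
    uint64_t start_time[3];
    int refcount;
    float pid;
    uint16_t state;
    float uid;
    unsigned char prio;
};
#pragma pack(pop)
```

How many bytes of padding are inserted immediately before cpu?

0

Frame: @0: mtime [2B, align 2] → 2; @2: crc [1B, align 1] → 3; +5 pad (align 8); @8: version [8B, align 8] → 16; size 16, align 8
@0: gid [72B, align 1] → 72
@72: cpu [1B, align 1] → 73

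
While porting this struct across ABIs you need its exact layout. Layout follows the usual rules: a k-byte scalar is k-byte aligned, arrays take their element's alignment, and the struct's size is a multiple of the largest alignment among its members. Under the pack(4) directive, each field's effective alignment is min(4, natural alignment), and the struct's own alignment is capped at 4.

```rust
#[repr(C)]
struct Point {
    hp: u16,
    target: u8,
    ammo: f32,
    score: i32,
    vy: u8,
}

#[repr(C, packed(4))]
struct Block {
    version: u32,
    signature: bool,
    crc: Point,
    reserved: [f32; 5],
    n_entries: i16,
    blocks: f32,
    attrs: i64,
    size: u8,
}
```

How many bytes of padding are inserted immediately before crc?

Point: hp at 0 (size 2, align 2) → ends 2; target at 2 (size 1, align 1) → ends 3; pad 1 to align 4 for ammo; ammo at 4 (size 4, align 4) → ends 8; score at 8 (size 4, align 4) → ends 12; vy at 12 (size 1, align 1) → ends 13; tail pad 3 to reach multiple of 4; total 16 bytes, alignment 4
version at 0 (size 4, align 4) → ends 4
signature at 4 (size 1, align 1) → ends 5
pad 3 to align 4 for crc
crc at 8 (size 16, align 4) → ends 24

3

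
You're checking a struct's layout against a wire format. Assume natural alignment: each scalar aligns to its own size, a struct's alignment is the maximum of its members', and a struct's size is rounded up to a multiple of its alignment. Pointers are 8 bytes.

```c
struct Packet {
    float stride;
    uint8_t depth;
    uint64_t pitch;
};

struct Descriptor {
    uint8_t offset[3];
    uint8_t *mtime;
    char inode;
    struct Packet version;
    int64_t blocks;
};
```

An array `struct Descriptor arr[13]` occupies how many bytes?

624

Packet: @0: stride [4B, align 4] → 4; @4: depth [1B, align 1] → 5; +3 pad (align 8); @8: pitch [8B, align 8] → 16; size 16, align 8
@0: offset [3B, align 1] → 3
+5 pad (align 8)
@8: mtime [8B, align 8] → 16
@16: inode [1B, align 1] → 17
+7 pad (align 8)
@24: version [16B, align 8] → 40
@40: blocks [8B, align 8] → 48
size 48, align 8
array of 13: 13 × 48 = 624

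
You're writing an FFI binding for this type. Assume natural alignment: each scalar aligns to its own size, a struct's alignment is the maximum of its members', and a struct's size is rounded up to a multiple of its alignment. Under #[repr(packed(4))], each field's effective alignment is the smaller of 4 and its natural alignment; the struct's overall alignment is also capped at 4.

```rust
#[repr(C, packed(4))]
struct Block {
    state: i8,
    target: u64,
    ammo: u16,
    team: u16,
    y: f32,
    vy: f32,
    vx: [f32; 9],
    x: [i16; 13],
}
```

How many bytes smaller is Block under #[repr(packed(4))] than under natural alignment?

8

natural layout:
  state at 0 (size 1, align 1) → ends 1
  pad 7 to align 8 for target
  target at 8 (size 8, align 8) → ends 16
  ammo at 16 (size 2, align 2) → ends 18
  team at 18 (size 2, align 2) → ends 20
  y at 20 (size 4, align 4) → ends 24
  vy at 24 (size 4, align 4) → ends 28
  vx at 28 (size 36, align 4) → ends 64
  x at 64 (size 26, align 2) → ends 90
  tail pad 6 to reach multiple of 8
  total 96 bytes, alignment 8
packed(4) layout:
  state at 0 (size 1, align 1) → ends 1
  pad 3 to align 4 for target
  target at 4 (size 8, align 4) → ends 12
  ammo at 12 (size 2, align 2) → ends 14
  team at 14 (size 2, align 2) → ends 16
  y at 16 (size 4, align 4) → ends 20
  vy at 20 (size 4, align 4) → ends 24
  vx at 24 (size 36, align 4) → ends 60
  x at 60 (size 26, align 2) → ends 86
  tail pad 2 to reach multiple of 4
  total 88 bytes, alignment 4
96 − 88 = 8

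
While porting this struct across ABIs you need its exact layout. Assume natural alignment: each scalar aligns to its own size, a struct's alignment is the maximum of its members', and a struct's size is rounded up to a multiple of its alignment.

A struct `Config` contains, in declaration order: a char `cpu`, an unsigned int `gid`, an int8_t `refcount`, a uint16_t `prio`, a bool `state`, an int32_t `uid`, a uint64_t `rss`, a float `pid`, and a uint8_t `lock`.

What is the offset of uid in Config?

@0: cpu [1B, align 1] → 1
+3 pad (align 4)
@4: gid [4B, align 4] → 8
@8: refcount [1B, align 1] → 9
+1 pad (align 2)
@10: prio [2B, align 2] → 12
@12: state [1B, align 1] → 13
+3 pad (align 4)
@16: uid [4B, align 4] → 20

16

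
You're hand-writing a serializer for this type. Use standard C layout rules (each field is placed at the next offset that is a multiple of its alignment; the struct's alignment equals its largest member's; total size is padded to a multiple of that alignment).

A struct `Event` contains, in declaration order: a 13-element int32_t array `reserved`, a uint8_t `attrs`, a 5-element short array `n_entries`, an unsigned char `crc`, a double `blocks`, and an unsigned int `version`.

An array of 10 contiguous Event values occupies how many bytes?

reserved at 0 (size 52, align 4) → ends 52
attrs at 52 (size 1, align 1) → ends 53
pad 1 to align 2 for n_entries
n_entries at 54 (size 10, align 2) → ends 64
crc at 64 (size 1, align 1) → ends 65
pad 7 to align 8 for blocks
blocks at 72 (size 8, align 8) → ends 80
version at 80 (size 4, align 4) → ends 84
tail pad 4 to reach multiple of 8
total 88 bytes, alignment 8
array of 10: 10 × 88 = 880

880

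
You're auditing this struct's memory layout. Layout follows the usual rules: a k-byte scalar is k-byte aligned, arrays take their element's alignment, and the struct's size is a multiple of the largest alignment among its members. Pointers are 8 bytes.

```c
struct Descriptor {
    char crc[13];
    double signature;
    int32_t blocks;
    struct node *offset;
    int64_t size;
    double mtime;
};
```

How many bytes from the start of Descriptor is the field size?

crc at 0 (size 13, align 1) → ends 13
pad 3 to align 8 for signature
signature at 16 (size 8, align 8) → ends 24
blocks at 24 (size 4, align 4) → ends 28
pad 4 to align 8 for offset
offset at 32 (size 8, align 8) → ends 40
size at 40 (size 8, align 8) → ends 48

40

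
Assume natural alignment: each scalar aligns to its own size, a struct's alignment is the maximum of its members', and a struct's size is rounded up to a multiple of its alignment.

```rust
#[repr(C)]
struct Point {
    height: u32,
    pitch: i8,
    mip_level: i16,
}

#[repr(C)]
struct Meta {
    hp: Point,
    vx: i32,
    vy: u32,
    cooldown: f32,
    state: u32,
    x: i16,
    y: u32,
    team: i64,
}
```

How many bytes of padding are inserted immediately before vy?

Point: 0..4  height  (4B, 4-aligned); 4..5  pitch  (1B, 1-aligned); 5..6  -- padding (1B); 6..8  mip_level  (2B, 2-aligned); sizeof = 8, alignof = 4
0..8  hp  (8B, 4-aligned)
8..12  vx  (4B, 4-aligned)
12..16  vy  (4B, 4-aligned)

0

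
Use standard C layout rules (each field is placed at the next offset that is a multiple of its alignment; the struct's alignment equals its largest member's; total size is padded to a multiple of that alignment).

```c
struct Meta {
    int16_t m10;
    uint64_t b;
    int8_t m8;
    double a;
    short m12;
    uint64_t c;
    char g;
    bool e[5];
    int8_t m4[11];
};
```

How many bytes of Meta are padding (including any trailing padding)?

0..2  m10  (2B, 2-aligned)
2..8  -- padding (6B)
8..16  b  (8B, 8-aligned)
16..17  m8  (1B, 1-aligned)
17..24  -- padding (7B)
24..32  a  (8B, 8-aligned)
32..34  m12  (2B, 2-aligned)
34..40  -- padding (6B)
40..48  c  (8B, 8-aligned)
48..49  g  (1B, 1-aligned)
49..54  e  (5B, 1-aligned)
54..65  m4  (11B, 1-aligned)
65..72  -- tail padding (7B)
sizeof = 72, alignof = 8
data bytes 46, size 72 → padding 26

26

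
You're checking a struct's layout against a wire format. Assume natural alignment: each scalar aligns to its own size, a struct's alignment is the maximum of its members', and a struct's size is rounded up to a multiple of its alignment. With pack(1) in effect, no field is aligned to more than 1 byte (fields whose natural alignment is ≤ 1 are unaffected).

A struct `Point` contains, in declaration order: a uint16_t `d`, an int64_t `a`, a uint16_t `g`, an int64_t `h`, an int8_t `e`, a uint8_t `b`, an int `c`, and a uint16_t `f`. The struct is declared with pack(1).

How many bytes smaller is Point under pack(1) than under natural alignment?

20

natural layout:
  d at 0 (size 2, align 2) → ends 2
  pad 6 to align 8 for a
  a at 8 (size 8, align 8) → ends 16
  g at 16 (size 2, align 2) → ends 18
  pad 6 to align 8 for h
  h at 24 (size 8, align 8) → ends 32
  e at 32 (size 1, align 1) → ends 33
  b at 33 (size 1, align 1) → ends 34
  pad 2 to align 4 for c
  c at 36 (size 4, align 4) → ends 40
  f at 40 (size 2, align 2) → ends 42
  tail pad 6 to reach multiple of 8
  total 48 bytes, alignment 8
packed(1) layout:
  d at 0 (size 2, align 1) → ends 2
  a at 2 (size 8, align 1) → ends 10
  g at 10 (size 2, align 1) → ends 12
  h at 12 (size 8, align 1) → ends 20
  e at 20 (size 1, align 1) → ends 21
  b at 21 (size 1, align 1) → ends 22
  c at 22 (size 4, align 1) → ends 26
  f at 26 (size 2, align 1) → ends 28
  total 28 bytes, alignment 1
48 − 28 = 20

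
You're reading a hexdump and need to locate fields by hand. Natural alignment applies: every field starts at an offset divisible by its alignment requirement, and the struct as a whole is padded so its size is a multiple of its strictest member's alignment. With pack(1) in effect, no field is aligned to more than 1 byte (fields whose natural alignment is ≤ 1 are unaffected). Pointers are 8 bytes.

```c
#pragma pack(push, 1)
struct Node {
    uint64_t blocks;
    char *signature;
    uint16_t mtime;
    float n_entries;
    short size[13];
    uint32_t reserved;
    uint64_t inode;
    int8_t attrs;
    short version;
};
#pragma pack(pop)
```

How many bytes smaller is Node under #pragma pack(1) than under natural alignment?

natural layout:
  0..8  blocks  (8B, 8-aligned)
  8..16  signature  (8B, 8-aligned)
  16..18  mtime  (2B, 2-aligned)
  18..20  -- padding (2B)
  20..24  n_entries  (4B, 4-aligned)
  24..50  size  (26B, 2-aligned)
  50..52  -- padding (2B)
  52..56  reserved  (4B, 4-aligned)
  56..64  inode  (8B, 8-aligned)
  64..65  attrs  (1B, 1-aligned)
  65..66  -- padding (1B)
  66..68  version  (2B, 2-aligned)
  68..72  -- tail padding (4B)
  sizeof = 72, alignof = 8
packed(1) layout:
  0..8  blocks  (8B, 1-aligned)
  8..16  signature  (8B, 1-aligned)
  16..18  mtime  (2B, 1-aligned)
  18..22  n_entries  (4B, 1-aligned)
  22..48  size  (26B, 1-aligned)
  48..52  reserved  (4B, 1-aligned)
  52..60  inode  (8B, 1-aligned)
  60..61  attrs  (1B, 1-aligned)
  61..63  version  (2B, 1-aligned)
  sizeof = 63, alignof = 1
72 − 63 = 9

9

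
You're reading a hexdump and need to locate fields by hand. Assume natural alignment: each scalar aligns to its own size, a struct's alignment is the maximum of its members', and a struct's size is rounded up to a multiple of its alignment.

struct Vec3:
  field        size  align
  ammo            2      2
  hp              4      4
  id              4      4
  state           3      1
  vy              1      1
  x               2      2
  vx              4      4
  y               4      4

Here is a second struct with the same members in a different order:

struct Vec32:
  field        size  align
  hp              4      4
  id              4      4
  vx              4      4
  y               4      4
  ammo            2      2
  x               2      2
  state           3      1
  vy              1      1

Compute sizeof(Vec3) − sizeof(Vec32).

ammo at 0 (size 2, align 2) → ends 2
pad 2 to align 4 for hp
hp at 4 (size 4, align 4) → ends 8
id at 8 (size 4, align 4) → ends 12
state at 12 (size 3, align 1) → ends 15
vy at 15 (size 1, align 1) → ends 16
x at 16 (size 2, align 2) → ends 18
pad 2 to align 4 for vx
vx at 20 (size 4, align 4) → ends 24
y at 24 (size 4, align 4) → ends 28
total 28 bytes, alignment 4
— Vec32 —
hp at 0 (size 4, align 4) → ends 4
id at 4 (size 4, align 4) → ends 8
vx at 8 (size 4, align 4) → ends 12
y at 12 (size 4, align 4) → ends 16
ammo at 16 (size 2, align 2) → ends 18
x at 18 (size 2, align 2) → ends 20
state at 20 (size 3, align 1) → ends 23
vy at 23 (size 1, align 1) → ends 24
total 24 bytes, alignment 4
28 − 24 = 4

4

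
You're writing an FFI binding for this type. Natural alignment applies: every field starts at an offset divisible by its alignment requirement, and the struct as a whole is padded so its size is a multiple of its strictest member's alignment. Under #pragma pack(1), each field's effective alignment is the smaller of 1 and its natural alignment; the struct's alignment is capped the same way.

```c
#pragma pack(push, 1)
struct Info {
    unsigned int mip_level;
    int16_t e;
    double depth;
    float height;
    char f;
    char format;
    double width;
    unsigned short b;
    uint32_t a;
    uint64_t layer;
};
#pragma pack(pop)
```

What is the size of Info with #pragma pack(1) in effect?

42

@0: mip_level [4B, align 1] → 4
@4: e [2B, align 1] → 6
@6: depth [8B, align 1] → 14
@14: height [4B, align 1] → 18
@18: f [1B, align 1] → 19
@19: format [1B, align 1] → 20
@20: width [8B, align 1] → 28
@28: b [2B, align 1] → 30
@30: a [4B, align 1] → 34
@34: layer [8B, align 1] → 42
size 42, align 1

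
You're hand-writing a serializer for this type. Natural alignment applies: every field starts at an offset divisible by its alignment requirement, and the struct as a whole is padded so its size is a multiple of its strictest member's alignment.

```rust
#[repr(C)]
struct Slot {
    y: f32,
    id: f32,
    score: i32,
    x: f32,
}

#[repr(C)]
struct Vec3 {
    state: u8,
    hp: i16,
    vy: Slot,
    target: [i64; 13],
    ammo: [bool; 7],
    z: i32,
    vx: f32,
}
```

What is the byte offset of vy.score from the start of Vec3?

12

Slot: @0: y [4B, align 4] → 4; @4: id [4B, align 4] → 8; @8: score [4B, align 4] → 12; @12: x [4B, align 4] → 16; size 16, align 4
@0: state [1B, align 1] → 1
+1 pad (align 2)
@2: hp [2B, align 2] → 4
@4: vy [16B, align 4] → 20
within Slot: score at 8
4 + 8 = 12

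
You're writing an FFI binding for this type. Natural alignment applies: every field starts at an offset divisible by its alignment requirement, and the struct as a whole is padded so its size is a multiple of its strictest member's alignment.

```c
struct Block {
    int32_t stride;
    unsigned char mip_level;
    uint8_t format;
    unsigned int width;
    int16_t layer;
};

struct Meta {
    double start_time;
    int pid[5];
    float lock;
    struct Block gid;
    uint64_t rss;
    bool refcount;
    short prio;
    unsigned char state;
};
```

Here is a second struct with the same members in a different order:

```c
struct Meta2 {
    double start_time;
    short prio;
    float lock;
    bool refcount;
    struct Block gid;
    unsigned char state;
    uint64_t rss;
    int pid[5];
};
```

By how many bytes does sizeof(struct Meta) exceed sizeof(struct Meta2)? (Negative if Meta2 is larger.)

-8

Block: 0..4  stride  (4B, 4-aligned); 4..5  mip_level  (1B, 1-aligned); 5..6  format  (1B, 1-aligned); 6..8  -- padding (2B); 8..12  width  (4B, 4-aligned); 12..14  layer  (2B, 2-aligned); 14..16  -- tail padding (2B); sizeof = 16, alignof = 4
0..8  start_time  (8B, 8-aligned)
8..28  pid  (20B, 4-aligned)
28..32  lock  (4B, 4-aligned)
32..48  gid  (16B, 4-aligned)
48..56  rss  (8B, 8-aligned)
56..57  refcount  (1B, 1-aligned)
57..58  -- padding (1B)
58..60  prio  (2B, 2-aligned)
60..61  state  (1B, 1-aligned)
61..64  -- tail padding (3B)
sizeof = 64, alignof = 8
— Meta2 —
0..8  start_time  (8B, 8-aligned)
8..10  prio  (2B, 2-aligned)
10..12  -- padding (2B)
12..16  lock  (4B, 4-aligned)
16..17  refcount  (1B, 1-aligned)
17..20  -- padding (3B)
20..36  gid  (16B, 4-aligned)
36..37  state  (1B, 1-aligned)
37..40  -- padding (3B)
40..48  rss  (8B, 8-aligned)
48..68  pid  (20B, 4-aligned)
68..72  -- tail padding (4B)
sizeof = 72, alignof = 8
64 − 72 = -8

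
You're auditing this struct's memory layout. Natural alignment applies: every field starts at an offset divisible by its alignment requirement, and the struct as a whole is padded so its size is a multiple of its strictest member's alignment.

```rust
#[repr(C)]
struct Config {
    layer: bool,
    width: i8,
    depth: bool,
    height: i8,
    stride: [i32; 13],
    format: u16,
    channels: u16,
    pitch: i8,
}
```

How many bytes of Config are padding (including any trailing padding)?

@0: layer [1B, align 1] → 1
@1: width [1B, align 1] → 2
@2: depth [1B, align 1] → 3
@3: height [1B, align 1] → 4
@4: stride [52B, align 4] → 56
@56: format [2B, align 2] → 58
@58: channels [2B, align 2] → 60
@60: pitch [1B, align 1] → 61
+3 tail pad (align 4)
size 64, align 4
data bytes 61, size 64 → padding 3

3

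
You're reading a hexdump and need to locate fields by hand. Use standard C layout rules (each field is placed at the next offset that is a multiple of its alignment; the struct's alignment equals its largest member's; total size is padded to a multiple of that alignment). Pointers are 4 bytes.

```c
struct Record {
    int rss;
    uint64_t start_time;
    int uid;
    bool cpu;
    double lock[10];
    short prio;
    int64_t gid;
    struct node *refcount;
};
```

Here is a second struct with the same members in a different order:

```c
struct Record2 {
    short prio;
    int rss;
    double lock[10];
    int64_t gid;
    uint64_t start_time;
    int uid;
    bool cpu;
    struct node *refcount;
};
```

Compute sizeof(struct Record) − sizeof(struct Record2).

8

@0: rss [4B, align 4] → 4
+4 pad (align 8)
@8: start_time [8B, align 8] → 16
@16: uid [4B, align 4] → 20
@20: cpu [1B, align 1] → 21
+3 pad (align 8)
@24: lock [80B, align 8] → 104
@104: prio [2B, align 2] → 106
+6 pad (align 8)
@112: gid [8B, align 8] → 120
@120: refcount [4B, align 4] → 124
+4 tail pad (align 8)
size 128, align 8
— Record2 —
@0: prio [2B, align 2] → 2
+2 pad (align 4)
@4: rss [4B, align 4] → 8
@8: lock [80B, align 8] → 88
@88: gid [8B, align 8] → 96
@96: start_time [8B, align 8] → 104
@104: uid [4B, align 4] → 108
@108: cpu [1B, align 1] → 109
+3 pad (align 4)
@112: refcount [4B, align 4] → 116
+4 tail pad (align 8)
size 120, align 8
128 − 120 = 8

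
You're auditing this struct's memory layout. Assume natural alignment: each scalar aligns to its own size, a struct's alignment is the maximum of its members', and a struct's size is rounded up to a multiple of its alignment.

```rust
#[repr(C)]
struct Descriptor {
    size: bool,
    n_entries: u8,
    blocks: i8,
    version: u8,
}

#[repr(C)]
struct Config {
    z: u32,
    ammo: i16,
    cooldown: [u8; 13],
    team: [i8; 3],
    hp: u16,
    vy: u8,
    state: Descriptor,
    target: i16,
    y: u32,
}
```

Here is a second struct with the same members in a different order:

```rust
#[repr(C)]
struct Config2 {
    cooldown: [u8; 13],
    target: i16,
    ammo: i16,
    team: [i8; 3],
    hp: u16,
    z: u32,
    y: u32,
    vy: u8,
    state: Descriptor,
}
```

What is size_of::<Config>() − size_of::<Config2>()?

-4

Descriptor: 0..1  size  (1B, 1-aligned); 1..2  n_entries  (1B, 1-aligned); 2..3  blocks  (1B, 1-aligned); 3..4  version  (1B, 1-aligned); sizeof = 4, alignof = 1
0..4  z  (4B, 4-aligned)
4..6  ammo  (2B, 2-aligned)
6..19  cooldown  (13B, 1-aligned)
19..22  team  (3B, 1-aligned)
22..24  hp  (2B, 2-aligned)
24..25  vy  (1B, 1-aligned)
25..29  state  (4B, 1-aligned)
29..30  -- padding (1B)
30..32  target  (2B, 2-aligned)
32..36  y  (4B, 4-aligned)
sizeof = 36, alignof = 4
— Config2 —
0..13  cooldown  (13B, 1-aligned)
13..14  -- padding (1B)
14..16  target  (2B, 2-aligned)
16..18  ammo  (2B, 2-aligned)
18..21  team  (3B, 1-aligned)
21..22  -- padding (1B)
22..24  hp  (2B, 2-aligned)
24..28  z  (4B, 4-aligned)
28..32  y  (4B, 4-aligned)
32..33  vy  (1B, 1-aligned)
33..37  state  (4B, 1-aligned)
37..40  -- tail padding (3B)
sizeof = 40, alignof = 4
36 − 40 = -4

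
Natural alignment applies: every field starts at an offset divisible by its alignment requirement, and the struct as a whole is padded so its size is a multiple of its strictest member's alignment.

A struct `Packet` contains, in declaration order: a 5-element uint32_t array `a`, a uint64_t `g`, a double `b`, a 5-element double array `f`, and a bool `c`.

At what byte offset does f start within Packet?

@0: a [20B, align 4] → 20
+4 pad (align 8)
@24: g [8B, align 8] → 32
@32: b [8B, align 8] → 40
@40: f [40B, align 8] → 80

40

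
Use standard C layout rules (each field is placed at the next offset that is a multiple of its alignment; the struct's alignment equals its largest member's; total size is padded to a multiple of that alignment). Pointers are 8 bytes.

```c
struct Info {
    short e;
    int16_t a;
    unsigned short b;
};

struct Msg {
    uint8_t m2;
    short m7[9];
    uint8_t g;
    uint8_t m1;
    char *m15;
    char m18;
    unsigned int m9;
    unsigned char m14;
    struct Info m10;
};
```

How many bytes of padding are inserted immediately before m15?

2

Info: @0: e [2B, align 2] → 2; @2: a [2B, align 2] → 4; @4: b [2B, align 2] → 6; size 6, align 2
@0: m2 [1B, align 1] → 1
+1 pad (align 2)
@2: m7 [18B, align 2] → 20
@20: g [1B, align 1] → 21
@21: m1 [1B, align 1] → 22
+2 pad (align 8)
@24: m15 [8B, align 8] → 32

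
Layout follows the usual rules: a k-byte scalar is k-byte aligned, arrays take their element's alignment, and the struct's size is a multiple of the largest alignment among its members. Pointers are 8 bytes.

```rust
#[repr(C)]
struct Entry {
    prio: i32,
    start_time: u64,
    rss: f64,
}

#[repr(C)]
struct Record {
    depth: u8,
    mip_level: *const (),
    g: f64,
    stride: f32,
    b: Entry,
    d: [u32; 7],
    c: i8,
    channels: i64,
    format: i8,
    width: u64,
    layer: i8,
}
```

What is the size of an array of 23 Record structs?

2760

Entry: @0: prio [4B, align 4] → 4; +4 pad (align 8); @8: start_time [8B, align 8] → 16; @16: rss [8B, align 8] → 24; size 24, align 8
@0: depth [1B, align 1] → 1
+7 pad (align 8)
@8: mip_level [8B, align 8] → 16
@16: g [8B, align 8] → 24
@24: stride [4B, align 4] → 28
+4 pad (align 8)
@32: b [24B, align 8] → 56
@56: d [28B, align 4] → 84
@84: c [1B, align 1] → 85
+3 pad (align 8)
@88: channels [8B, align 8] → 96
@96: format [1B, align 1] → 97
+7 pad (align 8)
@104: width [8B, align 8] → 112
@112: layer [1B, align 1] → 113
+7 tail pad (align 8)
size 120, align 8
array of 23: 23 × 120 = 2760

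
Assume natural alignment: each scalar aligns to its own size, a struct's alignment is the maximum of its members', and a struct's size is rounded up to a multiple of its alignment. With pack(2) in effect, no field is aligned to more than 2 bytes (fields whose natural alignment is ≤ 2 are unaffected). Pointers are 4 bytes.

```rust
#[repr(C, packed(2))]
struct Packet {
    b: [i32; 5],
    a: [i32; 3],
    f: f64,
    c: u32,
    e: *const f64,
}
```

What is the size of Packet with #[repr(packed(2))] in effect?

0..20  b  (20B, 2-aligned)
20..32  a  (12B, 2-aligned)
32..40  f  (8B, 2-aligned)
40..44  c  (4B, 2-aligned)
44..48  e  (4B, 2-aligned)
sizeof = 48, alignof = 2

48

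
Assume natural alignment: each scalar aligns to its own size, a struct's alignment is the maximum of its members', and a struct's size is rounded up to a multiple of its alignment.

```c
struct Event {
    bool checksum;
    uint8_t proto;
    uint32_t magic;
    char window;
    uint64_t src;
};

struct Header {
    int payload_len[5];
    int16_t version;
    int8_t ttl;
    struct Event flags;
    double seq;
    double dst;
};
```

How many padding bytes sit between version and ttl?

0

Event: @0: checksum [1B, align 1] → 1; @1: proto [1B, align 1] → 2; +2 pad (align 4); @4: magic [4B, align 4] → 8; @8: window [1B, align 1] → 9; +7 pad (align 8); @16: src [8B, align 8] → 24; size 24, align 8
@0: payload_len [20B, align 4] → 20
@20: version [2B, align 2] → 22
@22: ttl [1B, align 1] → 23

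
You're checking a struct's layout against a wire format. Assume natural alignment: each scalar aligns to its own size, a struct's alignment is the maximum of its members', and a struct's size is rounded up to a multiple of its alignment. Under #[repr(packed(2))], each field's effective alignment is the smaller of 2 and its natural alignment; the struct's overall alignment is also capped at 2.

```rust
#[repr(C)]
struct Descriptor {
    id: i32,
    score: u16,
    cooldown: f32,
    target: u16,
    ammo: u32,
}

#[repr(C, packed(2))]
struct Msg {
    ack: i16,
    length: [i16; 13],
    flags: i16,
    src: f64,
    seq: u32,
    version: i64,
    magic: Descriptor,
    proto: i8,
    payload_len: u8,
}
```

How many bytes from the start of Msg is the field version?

Descriptor: @0: id [4B, align 4] → 4; @4: score [2B, align 2] → 6; +2 pad (align 4); @8: cooldown [4B, align 4] → 12; @12: target [2B, align 2] → 14; +2 pad (align 4); @16: ammo [4B, align 4] → 20; size 20, align 4
@0: ack [2B, align 2] → 2
@2: length [26B, align 2] → 28
@28: flags [2B, align 2] → 30
@30: src [8B, align 2] → 38
@38: seq [4B, align 2] → 42
@42: version [8B, align 2] → 50

42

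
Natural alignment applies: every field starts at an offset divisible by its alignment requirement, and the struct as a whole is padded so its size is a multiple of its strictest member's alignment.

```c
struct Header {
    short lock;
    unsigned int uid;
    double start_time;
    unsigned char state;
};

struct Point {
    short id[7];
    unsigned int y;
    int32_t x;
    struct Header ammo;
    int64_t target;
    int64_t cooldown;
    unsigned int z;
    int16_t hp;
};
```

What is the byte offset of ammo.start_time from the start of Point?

Header: 0..2  lock  (2B, 2-aligned); 2..4  -- padding (2B); 4..8  uid  (4B, 4-aligned); 8..16  start_time  (8B, 8-aligned); 16..17  state  (1B, 1-aligned); 17..24  -- tail padding (7B); sizeof = 24, alignof = 8
0..14  id  (14B, 2-aligned)
14..16  -- padding (2B)
16..20  y  (4B, 4-aligned)
20..24  x  (4B, 4-aligned)
24..48  ammo  (24B, 8-aligned)
within Header: start_time at 8
24 + 8 = 32

32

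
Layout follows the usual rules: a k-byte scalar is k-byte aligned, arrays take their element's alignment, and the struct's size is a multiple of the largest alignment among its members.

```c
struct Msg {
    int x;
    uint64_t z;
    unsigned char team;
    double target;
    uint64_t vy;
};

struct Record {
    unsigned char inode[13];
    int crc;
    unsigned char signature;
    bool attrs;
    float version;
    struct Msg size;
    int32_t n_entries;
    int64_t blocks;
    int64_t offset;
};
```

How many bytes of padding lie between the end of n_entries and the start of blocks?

4

Msg: 0..4  x  (4B, 4-aligned); 4..8  -- padding (4B); 8..16  z  (8B, 8-aligned); 16..17  team  (1B, 1-aligned); 17..24  -- padding (7B); 24..32  target  (8B, 8-aligned); 32..40  vy  (8B, 8-aligned); sizeof = 40, alignof = 8
0..13  inode  (13B, 1-aligned)
13..16  -- padding (3B)
16..20  crc  (4B, 4-aligned)
20..21  signature  (1B, 1-aligned)
21..22  attrs  (1B, 1-aligned)
22..24  -- padding (2B)
24..28  version  (4B, 4-aligned)
28..32  -- padding (4B)
32..72  size  (40B, 8-aligned)
72..76  n_entries  (4B, 4-aligned)
76..80  -- padding (4B)
80..88  blocks  (8B, 8-aligned)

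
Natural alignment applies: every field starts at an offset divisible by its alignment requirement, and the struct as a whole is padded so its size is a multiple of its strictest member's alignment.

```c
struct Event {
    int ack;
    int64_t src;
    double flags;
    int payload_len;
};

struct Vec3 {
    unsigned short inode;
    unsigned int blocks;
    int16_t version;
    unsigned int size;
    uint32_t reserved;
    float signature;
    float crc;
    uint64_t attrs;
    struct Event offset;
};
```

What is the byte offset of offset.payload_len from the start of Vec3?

64

Event: ack at 0 (size 4, align 4) → ends 4; pad 4 to align 8 for src; src at 8 (size 8, align 8) → ends 16; flags at 16 (size 8, align 8) → ends 24; payload_len at 24 (size 4, align 4) → ends 28; tail pad 4 to reach multiple of 8; total 32 bytes, alignment 8
inode at 0 (size 2, align 2) → ends 2
pad 2 to align 4 for blocks
blocks at 4 (size 4, align 4) → ends 8
version at 8 (size 2, align 2) → ends 10
pad 2 to align 4 for size
size at 12 (size 4, align 4) → ends 16
reserved at 16 (size 4, align 4) → ends 20
signature at 20 (size 4, align 4) → ends 24
crc at 24 (size 4, align 4) → ends 28
pad 4 to align 8 for attrs
attrs at 32 (size 8, align 8) → ends 40
offset at 40 (size 32, align 8) → ends 72
within Event: payload_len at 24
40 + 24 = 64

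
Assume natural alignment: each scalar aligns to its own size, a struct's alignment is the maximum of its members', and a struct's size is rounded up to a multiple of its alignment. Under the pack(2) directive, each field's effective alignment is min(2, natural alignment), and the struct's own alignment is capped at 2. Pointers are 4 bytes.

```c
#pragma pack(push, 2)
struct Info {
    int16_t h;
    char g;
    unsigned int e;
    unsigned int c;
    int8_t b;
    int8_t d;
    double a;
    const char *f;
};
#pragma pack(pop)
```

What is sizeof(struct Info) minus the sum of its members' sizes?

@0: h [2B, align 2] → 2
@2: g [1B, align 1] → 3
+1 pad (align 2)
@4: e [4B, align 2] → 8
@8: c [4B, align 2] → 12
@12: b [1B, align 1] → 13
@13: d [1B, align 1] → 14
@14: a [8B, align 2] → 22
@22: f [4B, align 2] → 26
size 26, align 2
data bytes 25, size 26 → padding 1

1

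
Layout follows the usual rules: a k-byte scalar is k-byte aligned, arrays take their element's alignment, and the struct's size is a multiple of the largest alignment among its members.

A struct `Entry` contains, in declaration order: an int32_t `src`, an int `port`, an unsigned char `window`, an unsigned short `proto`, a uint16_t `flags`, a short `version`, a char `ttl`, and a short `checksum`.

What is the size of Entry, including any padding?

20

@0: src [4B, align 4] → 4
@4: port [4B, align 4] → 8
@8: window [1B, align 1] → 9
+1 pad (align 2)
@10: proto [2B, align 2] → 12
@12: flags [2B, align 2] → 14
@14: version [2B, align 2] → 16
@16: ttl [1B, align 1] → 17
+1 pad (align 2)
@18: checksum [2B, align 2] → 20
size 20, align 4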